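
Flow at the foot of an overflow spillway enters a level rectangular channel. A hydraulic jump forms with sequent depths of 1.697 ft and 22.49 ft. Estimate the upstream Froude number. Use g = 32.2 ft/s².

Fr₁ = 9.718

For a rectangular channel the momentum equation gives q² = ½·g·y₁·y₂·(y₁ + y₂) = ½×32.2×1.697×22.49×24.19 = 14862.
q = √14862 = 121.9 ft²/s.
V₁ = q/y₁ = 71.84 ft/s; Fr₁ = V₁/√(g·y₁) = 9.718.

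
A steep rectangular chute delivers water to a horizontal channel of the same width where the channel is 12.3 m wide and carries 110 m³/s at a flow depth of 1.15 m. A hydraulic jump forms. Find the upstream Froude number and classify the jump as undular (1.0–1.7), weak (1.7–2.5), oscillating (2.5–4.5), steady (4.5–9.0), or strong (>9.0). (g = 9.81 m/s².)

Fr₁ = 2.32; weak jump

q = Q/b = 110/12.3 = 8.94 m²/s; V₁ = q/y₁ = 7.78 m/s. Fr₁ = V₁/√(g·y₁) = 2.32.
Fr₁ = 2.32 lies in the weak range.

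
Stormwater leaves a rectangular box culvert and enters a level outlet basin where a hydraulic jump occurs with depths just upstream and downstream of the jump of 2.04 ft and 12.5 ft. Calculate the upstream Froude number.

Fr₁ = 4.67

For a rectangular channel the momentum equation gives q² = ½·g·y₁·y₂·(y₁ + y₂) = ½×32.2×2.04×12.5×14.5 = 5969.
q = √5969 = 77.3 ft²/s.
V₁ = q/y₁ = 37.9 ft/s; Fr₁ = V₁/√(g·y₁) = 4.67.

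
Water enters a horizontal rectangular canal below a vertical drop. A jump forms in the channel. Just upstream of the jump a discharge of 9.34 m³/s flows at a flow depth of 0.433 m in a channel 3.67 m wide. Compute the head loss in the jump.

ΔE = 0.512 m

q = Q/b = 9.34/3.67 = 2.54 m²/s; V₁ = q/y₁ = 5.88 m/s. Fr₁ = V₁/√(g·y₁) = 2.85.
By Bélanger, y₂/y₁ = ½[√(1 + 8Fr₁²) − 1] = ½[√66.06 − 1] = 3.56.
y₂ = 3.56 × 0.433 = 1.54 m.
Head loss: ΔE = (y₂ − y₁)³/(4y₁y₂) = (1.54 − 0.433)³/(4×0.433×1.54) = 1.37/2.67 = 0.512 m.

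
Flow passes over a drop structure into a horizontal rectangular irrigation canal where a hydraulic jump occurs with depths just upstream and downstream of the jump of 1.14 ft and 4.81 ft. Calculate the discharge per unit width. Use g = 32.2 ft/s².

q = 22.9 ft²/s

For a rectangular channel the momentum equation gives q² = ½·g·y₁·y₂·(y₁ + y₂) = ½×32.2×1.14×4.81×5.95 = 525.
q = √525 = 22.9 ft²/s.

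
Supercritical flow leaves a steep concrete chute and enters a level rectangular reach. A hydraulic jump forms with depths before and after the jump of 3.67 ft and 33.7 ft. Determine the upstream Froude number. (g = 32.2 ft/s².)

Fr₁ = 6.84

For a rectangular channel the momentum equation gives q² = ½·g·y₁·y₂·(y₁ + y₂) = ½×32.2×3.67×33.7×37.4 = 74412.
q = √74412 = 273 ft²/s.
V₁ = q/y₁ = 74.3 ft/s; Fr₁ = V₁/√(g·y₁) = 6.84.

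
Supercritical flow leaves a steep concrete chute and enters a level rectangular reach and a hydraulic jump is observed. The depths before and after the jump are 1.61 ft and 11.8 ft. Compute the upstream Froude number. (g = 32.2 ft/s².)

Fr₁ = 5.52

For a rectangular channel the momentum equation gives q² = ½·g·y₁·y₂·(y₁ + y₂) = ½×32.2×1.61×11.8×13.4 = 4102.
q = √4102 = 64.0 ft²/s.
V₁ = q/y₁ = 39.8 ft/s; Fr₁ = V₁/√(g·y₁) = 5.52.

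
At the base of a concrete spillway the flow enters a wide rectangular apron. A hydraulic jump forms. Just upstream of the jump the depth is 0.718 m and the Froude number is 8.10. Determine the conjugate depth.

Fr₁ = 8.10 (given).
Sequent-depth ratio: y₂/y₁ = ½[√(1 + 8Fr₁²) − 1] = ½[√525.9 − 1] = 11.0.
y₂ = 11.0 × 0.718 = 7.87 m.

y₂ = 7.87 m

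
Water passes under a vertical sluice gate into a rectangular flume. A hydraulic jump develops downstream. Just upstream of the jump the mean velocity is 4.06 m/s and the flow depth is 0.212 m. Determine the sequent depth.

y₂ = 0.745 m

Fr₁ = V₁/√(g·y₁) = 4.06/√(9.81×0.212) = 2.82.
Sequent-depth ratio: y₂/y₁ = ½[√(1 + 8Fr₁²) − 1] = ½[√64.41 − 1] = 3.51.
y₂ = 3.51 × 0.212 = 0.745 m.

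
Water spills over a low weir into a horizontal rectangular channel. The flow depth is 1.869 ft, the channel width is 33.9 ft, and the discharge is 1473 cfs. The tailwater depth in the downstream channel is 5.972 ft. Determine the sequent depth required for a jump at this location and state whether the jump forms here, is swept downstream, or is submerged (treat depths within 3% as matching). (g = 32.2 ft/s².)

q = Q/b = 1473/33.9 = 43.45 ft²/s; V₁ = q/y₁ = 23.25 ft/s. Fr₁ = V₁/√(g·y₁) = 2.997.
Bélanger equation: y₂/y₁ = ½[√(1 + 8Fr₁²) − 1] = ½[√72.848 − 1] = 3.768.
y₂ = 3.768 × 1.869 = 7.042 ft.
Tailwater y_tw = 5.972 ft: y_tw < y₂, so the jump is swept downstream.

y₂ = 7.042 ft; the jump is swept downstream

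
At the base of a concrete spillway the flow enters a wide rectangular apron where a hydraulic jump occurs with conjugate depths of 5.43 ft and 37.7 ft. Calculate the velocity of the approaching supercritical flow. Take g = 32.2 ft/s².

For a rectangular channel the momentum equation gives q² = ½·g·y₁·y₂·(y₁ + y₂) = ½×32.2×5.43×37.7×43.1 = 142150.
q = √142150 = 377 ft²/s.
V₁ = q/y₁ = 377/5.43 = 69.4 ft/s.

V₁ = 69.4 ft/s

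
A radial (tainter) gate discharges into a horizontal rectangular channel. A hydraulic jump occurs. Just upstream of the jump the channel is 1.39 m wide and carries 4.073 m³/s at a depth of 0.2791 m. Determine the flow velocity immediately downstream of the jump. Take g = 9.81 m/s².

V₂ = 1.237 m/s

q = Q/b = 4.073/1.39 = 2.930 m²/s; V₁ = q/y₁ = 10.50 m/s. Fr₁ = V₁/√(g·y₁) = 6.345.
Bélanger equation: y₂/y₁ = ½[√(1 + 8Fr₁²) − 1] = ½[√323.06 − 1] = 8.487.
y₂ = 8.487 × 0.2791 = 2.369 m.
V₂ = q/y₂ = 2.930/2.369 = 1.237 m/s.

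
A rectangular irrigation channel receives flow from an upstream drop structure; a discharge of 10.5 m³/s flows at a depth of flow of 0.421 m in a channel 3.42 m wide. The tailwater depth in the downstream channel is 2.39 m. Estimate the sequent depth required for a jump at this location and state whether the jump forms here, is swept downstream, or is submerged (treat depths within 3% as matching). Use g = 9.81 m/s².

q = Q/b = 10.5/3.42 = 3.07 m²/s; V₁ = q/y₁ = 7.29 m/s. Fr₁ = V₁/√(g·y₁) = 3.59.
By Bélanger, y₂/y₁ = ½[√(1 + 8Fr₁²) − 1] = ½[√104.0 − 1] = 4.60.
y₂ = 4.60 × 0.421 = 1.94 m.
Tailwater y_tw = 2.39 m: y_tw > y₂, so the jump is submerged.

y₂ = 1.94 m; the jump is submerged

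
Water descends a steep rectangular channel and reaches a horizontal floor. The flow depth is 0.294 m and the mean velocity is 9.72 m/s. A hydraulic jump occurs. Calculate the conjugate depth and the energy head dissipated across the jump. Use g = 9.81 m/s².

y₂ = 2.24 m; ΔE = 2.79 m

Fr₁ = V₁/√(g·y₁) = 9.72/√(9.81×0.294) = 5.72.
Sequent-depth ratio: y₂/y₁ = ½[√(1 + 8Fr₁²) − 1] = ½[√263.1 − 1] = 7.61.
y₂ = 7.61 × 0.294 = 2.24 m.
q = V₁·y₁ = 9.72 × 0.294 = 2.86 m²/s. V₂ = q/y₂ = 2.86/2.24 = 1.28 m/s. E₁ = y₁ + V₁²/2g = 5.11 m; E₂ = y₂ + V₂²/2g = 2.32 m. ΔE = E₁ − E₂ = 2.79 m.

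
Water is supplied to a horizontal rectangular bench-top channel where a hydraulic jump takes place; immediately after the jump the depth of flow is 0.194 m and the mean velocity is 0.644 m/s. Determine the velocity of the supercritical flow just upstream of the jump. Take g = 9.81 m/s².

V₁ = 1.96 m/s

Fr₂ = V₂/√(g·y₂) = 0.644/√(9.81×0.194) = 0.467.
The Bélanger relation is symmetric: y₁/y₂ = ½[√(1 + 8Fr₂²) − 1] = ½[√2.743 − 1] = 0.328.
y₁ = 0.328 × 0.194 = 0.0637 m.
V₁ = q/y₁ = 0.125/0.0637 = 1.96 m/s.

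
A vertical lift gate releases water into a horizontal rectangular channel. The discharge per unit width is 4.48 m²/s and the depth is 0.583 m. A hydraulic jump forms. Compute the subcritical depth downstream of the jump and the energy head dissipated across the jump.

V₁ = q/y₁ = 4.48/0.583 = 7.68 m/s. Fr₁ = V₁/√(g·y₁) = 7.68/√(9.81×0.583) = 3.21.
Conjugate-depth relation: y₂/y₁ = ½[√(1 + 8Fr₁²) − 1] = ½[√83.60 − 1] = 4.07.
y₂ = 4.07 × 0.583 = 2.37 m.
V₂ = q/y₂ = 4.48/2.37 = 1.89 m/s. E₁ = y₁ + V₁²/2g = 3.59 m; E₂ = y₂ + V₂²/2g = 2.56 m. ΔE = E₁ − E₂ = 1.04 m.

y₂ = 2.37 m; ΔE = 1.04 m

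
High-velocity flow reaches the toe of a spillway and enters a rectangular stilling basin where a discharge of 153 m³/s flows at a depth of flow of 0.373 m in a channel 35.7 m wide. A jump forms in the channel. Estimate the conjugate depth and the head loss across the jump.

q = Q/b = 153/35.7 = 4.29 m²/s; V₁ = q/y₁ = 11.5 m/s. Fr₁ = V₁/√(g·y₁) = 6.01.
Conjugate-depth relation: y₂/y₁ = ½[√(1 + 8Fr₁²) − 1] = ½[√289.6 − 1] = 8.01.
y₂ = 8.01 × 0.373 = 2.99 m.
V₂ = q/y₂ = 4.29/2.99 = 1.43 m/s. E₁ = y₁ + V₁²/2g = 7.10 m; E₂ = y₂ + V₂²/2g = 3.09 m. ΔE = E₁ − E₂ = 4.01 m.

y₂ = 2.99 m; ΔE = 4.01 m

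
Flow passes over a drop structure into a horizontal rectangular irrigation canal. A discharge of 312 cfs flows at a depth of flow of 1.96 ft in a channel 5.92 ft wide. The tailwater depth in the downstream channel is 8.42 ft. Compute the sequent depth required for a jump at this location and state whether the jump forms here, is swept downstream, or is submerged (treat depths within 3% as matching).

y₂ = 8.45 ft; the jump forms here

q = Q/b = 312/5.92 = 52.7 ft²/s; V₁ = q/y₁ = 26.9 ft/s. Fr₁ = V₁/√(g·y₁) = 3.38.
From the momentum equation for a rectangular channel, y₂/y₁ = ½[√(1 + 8Fr₁²) − 1] = ½[√92.65 − 1] = 4.31.
y₂ = 4.31 × 1.96 = 8.45 ft.
Tailwater y_tw = 8.42 ft: y_tw ≈ y₂, so the jump forms here.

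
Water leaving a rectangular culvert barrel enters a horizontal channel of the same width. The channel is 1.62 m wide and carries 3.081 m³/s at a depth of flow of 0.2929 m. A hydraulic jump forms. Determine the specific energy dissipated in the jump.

ΔE = 0.9067 m

q = Q/b = 3.081/1.62 = 1.902 m²/s; V₁ = q/y₁ = 6.493 m/s. Fr₁ = V₁/√(g·y₁) = 3.831.
Conjugate-depth relation: y₂/y₁ = ½[√(1 + 8Fr₁²) − 1] = ½[√118.39 − 1] = 4.940.
y₂ = 4.940 × 0.2929 = 1.447 m.
V₂ = q/y₂ = 1.902/1.447 = 1.314 m/s. E₁ = y₁ + V₁²/2g = 2.442 m; E₂ = y₂ + V₂²/2g = 1.535 m. ΔE = E₁ − E₂ = 0.9067 m.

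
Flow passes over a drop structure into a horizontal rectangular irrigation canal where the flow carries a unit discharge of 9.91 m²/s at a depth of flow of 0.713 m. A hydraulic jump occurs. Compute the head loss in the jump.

V₁ = q/y₁ = 9.91/0.713 = 13.9 m/s. Fr₁ = V₁/√(g·y₁) = 13.9/√(9.81×0.713) = 5.26.
By Bélanger, y₂/y₁ = ½[√(1 + 8Fr₁²) − 1] = ½[√222.0 − 1] = 6.95.
y₂ = 6.95 × 0.713 = 4.95 m.
Head loss: ΔE = (y₂ − y₁)³/(4y₁y₂) = (4.95 − 0.713)³/(4×0.713×4.95) = 76.3/14.1 = 5.40 m.

ΔE = 5.40 m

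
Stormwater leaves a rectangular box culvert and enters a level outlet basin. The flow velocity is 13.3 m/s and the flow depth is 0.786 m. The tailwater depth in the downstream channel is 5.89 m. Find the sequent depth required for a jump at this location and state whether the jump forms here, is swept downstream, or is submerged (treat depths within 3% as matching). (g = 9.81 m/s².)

Fr₁ = V₁/√(g·y₁) = 13.3/√(9.81×0.786) = 4.79.
From the momentum equation for a rectangular channel, y₂/y₁ = ½[√(1 + 8Fr₁²) − 1] = ½[√184.5 − 1] = 6.29.
y₂ = 6.29 × 0.786 = 4.95 m.
Tailwater y_tw = 5.89 m: y_tw > y₂, so the jump is submerged.

y₂ = 4.95 m; the jump is submerged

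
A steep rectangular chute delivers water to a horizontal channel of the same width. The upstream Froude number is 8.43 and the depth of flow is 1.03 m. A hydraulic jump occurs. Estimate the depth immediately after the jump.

Fr₁ = 8.43 (given).
By Bélanger, y₂/y₁ = ½[√(1 + 8Fr₁²) − 1] = ½[√569.5 − 1] = 11.4.
y₂ = 11.4 × 1.03 = 11.8 m.

y₂ = 11.8 m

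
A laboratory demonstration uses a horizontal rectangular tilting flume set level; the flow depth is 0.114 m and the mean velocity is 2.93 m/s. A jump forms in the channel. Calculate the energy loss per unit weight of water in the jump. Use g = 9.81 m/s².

Fr₁ = V₁/√(g·y₁) = 2.93/√(9.81×0.114) = 2.77.
Sequent-depth ratio: y₂/y₁ = ½[√(1 + 8Fr₁²) − 1] = ½[√62.41 − 1] = 3.45.
y₂ = 3.45 × 0.114 = 0.393 m.
q = V₁·y₁ = 2.93 × 0.114 = 0.334 m²/s. V₂ = q/y₂ = 0.334/0.393 = 0.849 m/s. E₁ = y₁ + V₁²/2g = 0.552 m; E₂ = y₂ + V₂²/2g = 0.430 m. ΔE = E₁ − E₂ = 0.121 m.

ΔE = 0.121 m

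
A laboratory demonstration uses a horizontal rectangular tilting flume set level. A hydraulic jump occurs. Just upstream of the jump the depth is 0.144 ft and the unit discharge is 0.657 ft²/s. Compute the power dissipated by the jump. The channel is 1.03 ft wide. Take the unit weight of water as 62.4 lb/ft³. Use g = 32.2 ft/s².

V₁ = q/y₁ = 0.657/0.144 = 4.56 ft/s. Fr₁ = V₁/√(g·y₁) = 4.56/√(32.2×0.144) = 2.12.
Sequent-depth ratio: y₂/y₁ = ½[√(1 + 8Fr₁²) − 1] = ½[√36.92 − 1] = 2.54.
y₂ = 2.54 × 0.144 = 0.365 ft.
Head loss: ΔE = (y₂ − y₁)³/(4y₁y₂) = (0.365 − 0.144)³/(4×0.144×0.365) = 0.0109/0.211 = 0.0516 ft.
Q = q·b = 0.657 × 1.03 = 0.677 cfs. P = γ·Q·ΔE/550 = 62.4 × 0.677 × 0.0516 / 550 = 0.00396 hp.

P = 0.00396 hp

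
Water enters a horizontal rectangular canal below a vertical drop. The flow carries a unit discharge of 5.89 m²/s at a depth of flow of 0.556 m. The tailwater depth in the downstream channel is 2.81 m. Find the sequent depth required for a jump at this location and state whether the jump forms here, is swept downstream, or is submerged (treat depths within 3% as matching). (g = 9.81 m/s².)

y₂ = 3.30 m; the jump is swept downstream

V₁ = q/y₁ = 5.89/0.556 = 10.6 m/s. Fr₁ = V₁/√(g·y₁) = 10.6/√(9.81×0.556) = 4.54.
Sequent-depth ratio: y₂/y₁ = ½[√(1 + 8Fr₁²) − 1] = ½[√165.6 − 1] = 5.93.
y₂ = 5.93 × 0.556 = 3.30 m.
Tailwater y_tw = 2.81 m: y_tw < y₂, so the jump is swept downstream.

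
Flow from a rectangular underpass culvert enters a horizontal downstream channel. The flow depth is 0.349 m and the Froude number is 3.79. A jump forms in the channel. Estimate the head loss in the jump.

Fr₁ = 3.79 (given).
Conjugate-depth relation: y₂/y₁ = ½[√(1 + 8Fr₁²) − 1] = ½[√115.9 − 1] = 4.88.
y₂ = 4.88 × 0.349 = 1.70 m.
Head loss: ΔE = (y₂ − y₁)³/(4y₁y₂) = (1.70 − 0.349)³/(4×0.349×1.70) = 2.49/2.38 = 1.05 m.

ΔE = 1.05 m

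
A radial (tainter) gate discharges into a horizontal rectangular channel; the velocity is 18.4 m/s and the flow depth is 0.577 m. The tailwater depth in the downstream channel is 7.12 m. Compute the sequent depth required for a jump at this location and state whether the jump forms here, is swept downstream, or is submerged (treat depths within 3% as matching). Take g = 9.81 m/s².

Fr₁ = V₁/√(g·y₁) = 18.4/√(9.81×0.577) = 7.73.
By Bélanger, y₂/y₁ = ½[√(1 + 8Fr₁²) − 1] = ½[√479.5 − 1] = 10.4.
y₂ = 10.4 × 0.577 = 6.03 m.
Tailwater y_tw = 7.12 m: y_tw > y₂, so the jump is submerged.

y₂ = 6.03 m; the jump is submerged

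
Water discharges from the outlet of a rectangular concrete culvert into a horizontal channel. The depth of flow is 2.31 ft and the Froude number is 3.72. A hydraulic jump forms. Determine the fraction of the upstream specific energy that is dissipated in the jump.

Fr₁ = 3.72 (given).
Sequent-depth ratio: y₂/y₁ = ½[√(1 + 8Fr₁²) − 1] = ½[√111.7 − 1] = 4.78.
y₂ = 4.78 × 2.31 = 11.1 ft.
E₁ = y₁(1 + Fr₁²/2) = 2.31×(1 + 3.72²/2) = 18.3 ft. ΔE = (y₂ − y₁)³/(4y₁y₂) = 6.54 ft. ΔE/E₁ = 6.54/18.3 = 0.358.

ΔE/E₁ = 0.358 (35.8%)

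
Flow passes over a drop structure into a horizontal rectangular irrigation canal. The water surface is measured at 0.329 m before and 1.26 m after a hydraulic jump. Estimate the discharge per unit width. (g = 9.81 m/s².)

For a rectangular channel the momentum equation gives q² = ½·g·y₁·y₂·(y₁ + y₂) = ½×9.81×0.329×1.26×1.59 = 3.23.
q = √3.23 = 1.80 m²/s.

q = 1.80 m²/s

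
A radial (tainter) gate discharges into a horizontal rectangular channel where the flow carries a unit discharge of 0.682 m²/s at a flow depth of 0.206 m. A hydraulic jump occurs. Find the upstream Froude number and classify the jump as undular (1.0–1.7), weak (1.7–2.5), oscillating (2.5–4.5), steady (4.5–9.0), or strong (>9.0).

V₁ = q/y₁ = 0.682/0.206 = 3.31 m/s. Fr₁ = V₁/√(g·y₁) = 3.31/√(9.81×0.206) = 2.33.
Fr₁ = 2.33 lies in the weak range.

Fr₁ = 2.33; weak jump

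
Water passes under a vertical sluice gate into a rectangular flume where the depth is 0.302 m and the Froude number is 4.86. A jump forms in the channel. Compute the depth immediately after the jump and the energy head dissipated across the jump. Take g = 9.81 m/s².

y₂ = 1.93 m; ΔE = 1.85 m

Fr₁ = 4.86 (given).
By Bélanger, y₂/y₁ = ½[√(1 + 8Fr₁²) − 1] = ½[√190.0 − 1] = 6.39.
y₂ = 6.39 × 0.302 = 1.93 m.
V₁ = Fr₁·√(g·y₁) = 4.86×√(9.81×0.302) = 8.37 m/s; q = V₁·y₁ = 2.53 m²/s. V₂ = q/y₂ = 2.53/1.93 = 1.31 m/s. E₁ = y₁ + V₁²/2g = 3.87 m; E₂ = y₂ + V₂²/2g = 2.02 m. ΔE = E₁ − E₂ = 1.85 m.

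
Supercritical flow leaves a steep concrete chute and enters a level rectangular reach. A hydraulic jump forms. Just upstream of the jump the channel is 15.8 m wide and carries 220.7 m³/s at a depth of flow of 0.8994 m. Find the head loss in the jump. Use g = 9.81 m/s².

ΔE = 6.720 m

q = Q/b = 220.7/15.8 = 13.97 m²/s; V₁ = q/y₁ = 15.53 m/s. Fr₁ = V₁/√(g·y₁) = 5.229.
Conjugate-depth relation: y₂/y₁ = ½[√(1 + 8Fr₁²) − 1] = ½[√219.70 − 1] = 6.911.
y₂ = 6.911 × 0.8994 = 6.216 m.
Head loss: ΔE = (y₂ − y₁)³/(4y₁y₂) = (6.216 − 0.8994)³/(4×0.8994×6.216) = 150.3/22.36 = 6.720 m.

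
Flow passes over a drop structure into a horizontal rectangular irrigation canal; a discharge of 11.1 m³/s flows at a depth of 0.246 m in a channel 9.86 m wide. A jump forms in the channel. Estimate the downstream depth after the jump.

y₂ = 0.909 m

q = Q/b = 11.1/9.86 = 1.13 m²/s; V₁ = q/y₁ = 4.58 m/s. Fr₁ = V₁/√(g·y₁) = 2.95.
Sequent-depth ratio: y₂/y₁ = ½[√(1 + 8Fr₁²) − 1] = ½[√70.42 − 1] = 3.70.
y₂ = 3.70 × 0.246 = 0.909 m.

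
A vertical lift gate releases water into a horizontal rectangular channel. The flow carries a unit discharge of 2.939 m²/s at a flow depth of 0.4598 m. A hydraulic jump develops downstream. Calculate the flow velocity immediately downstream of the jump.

V₂ = 1.689 m/s

V₁ = q/y₁ = 2.939/0.4598 = 6.392 m/s. Fr₁ = V₁/√(g·y₁) = 6.392/√(9.81×0.4598) = 3.010.
Conjugate-depth relation: y₂/y₁ = ½[√(1 + 8Fr₁²) − 1] = ½[√73.462 − 1] = 3.786.
y₂ = 3.786 × 0.4598 = 1.741 m.
V₂ = q/y₂ = 2.939/1.741 = 1.689 m/s.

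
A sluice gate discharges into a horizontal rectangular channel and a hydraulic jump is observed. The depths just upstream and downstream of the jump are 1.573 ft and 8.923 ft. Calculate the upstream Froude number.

For a rectangular channel the momentum equation gives q² = ½·g·y₁·y₂·(y₁ + y₂) = ½×32.2×1.573×8.923×10.50 = 2372.
q = √2372 = 48.70 ft²/s.
V₁ = q/y₁ = 30.96 ft/s; Fr₁ = V₁/√(g·y₁) = 4.350.

Fr₁ = 4.350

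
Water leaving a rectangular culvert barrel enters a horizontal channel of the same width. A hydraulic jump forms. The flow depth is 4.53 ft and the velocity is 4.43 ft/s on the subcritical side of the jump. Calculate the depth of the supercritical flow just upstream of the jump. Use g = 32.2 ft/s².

y₁ = 0.999 ft

Fr₂ = V₂/√(g·y₂) = 4.43/√(32.2×4.53) = 0.367.
From the momentum equation (using Fr₂), y₁/y₂ = ½[√(1 + 8Fr₂²) − 1] = ½[√2.076 − 1] = 0.220.
y₁ = 0.220 × 4.53 = 0.999 ft.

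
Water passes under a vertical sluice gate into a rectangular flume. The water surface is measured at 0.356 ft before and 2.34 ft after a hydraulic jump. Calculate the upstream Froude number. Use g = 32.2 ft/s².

For a rectangular channel the momentum equation gives q² = ½·g·y₁·y₂·(y₁ + y₂) = ½×32.2×0.356×2.34×2.70 = 36.2.
q = √36.2 = 6.01 ft²/s.
V₁ = q/y₁ = 16.9 ft/s; Fr₁ = V₁/√(g·y₁) = 4.99.

Fr₁ = 4.99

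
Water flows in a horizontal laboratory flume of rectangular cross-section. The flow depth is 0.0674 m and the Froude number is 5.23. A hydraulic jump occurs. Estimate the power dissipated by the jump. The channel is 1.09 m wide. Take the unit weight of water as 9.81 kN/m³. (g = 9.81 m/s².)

P = 1.54 kW

Fr₁ = 5.23 (given).
Sequent-depth ratio: y₂/y₁ = ½[√(1 + 8Fr₁²) − 1] = ½[√219.8 − 1] = 6.91.
y₂ = 6.91 × 0.0674 = 0.466 m.
Head loss: ΔE = (y₂ − y₁)³/(4y₁y₂) = (0.466 − 0.0674)³/(4×0.0674×0.466) = 0.0633/0.126 = 0.504 m.
V₁ = Fr₁·√(g·y₁) = 5.23×√(9.81×0.0674) = 4.25 m/s; q = V₁·y₁ = 0.287 m²/s. Q = q·b = 0.287 × 1.09 = 0.312 m³/s. P = γ·Q·ΔE = 9.81 × 0.312 × 0.504 = 1.54 kW.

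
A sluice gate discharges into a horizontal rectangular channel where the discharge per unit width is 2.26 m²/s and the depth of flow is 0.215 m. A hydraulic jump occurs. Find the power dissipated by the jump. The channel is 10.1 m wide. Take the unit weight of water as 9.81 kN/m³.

V₁ = q/y₁ = 2.26/0.215 = 10.5 m/s. Fr₁ = V₁/√(g·y₁) = 10.5/√(9.81×0.215) = 7.24.
Bélanger equation: y₂/y₁ = ½[√(1 + 8Fr₁²) − 1] = ½[√420.1 − 1] = 9.75.
y₂ = 9.75 × 0.215 = 2.10 m.
Head loss: ΔE = (y₂ − y₁)³/(4y₁y₂) = (2.10 − 0.215)³/(4×0.215×2.10) = 6.65/1.80 = 3.69 m.
Q = q·b = 2.26 × 10.1 = 22.8 m³/s. P = γ·Q·ΔE = 9.81 × 22.8 × 3.69 = 827 kW.

P = 827 kW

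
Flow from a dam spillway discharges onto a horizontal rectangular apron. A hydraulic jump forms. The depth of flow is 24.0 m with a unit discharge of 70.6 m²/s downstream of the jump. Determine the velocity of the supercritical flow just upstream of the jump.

V₁ = 42.8 m/s

V₂ = q/y₂ = 70.6/24.0 = 2.94 m/s; Fr₂ = V₂/√(g·y₂) = 0.192.
The Bélanger relation is symmetric: y₁/y₂ = ½[√(1 + 8Fr₂²) − 1] = ½[√1.294 − 1] = 0.0688.
y₁ = 0.0688 × 24.0 = 1.65 m.
V₁ = q/y₁ = 70.6/1.65 = 42.8 m/s.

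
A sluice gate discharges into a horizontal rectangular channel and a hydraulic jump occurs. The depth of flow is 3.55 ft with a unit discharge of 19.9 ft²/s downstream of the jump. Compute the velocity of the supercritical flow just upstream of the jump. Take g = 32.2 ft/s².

V₂ = q/y₂ = 19.9/3.55 = 5.61 ft/s; Fr₂ = V₂/√(g·y₂) = 0.524.
From the momentum equation (using Fr₂), y₁/y₂ = ½[√(1 + 8Fr₂²) − 1] = ½[√3.199 − 1] = 0.394.
y₁ = 0.394 × 3.55 = 1.40 ft.
V₁ = q/y₁ = 19.9/1.40 = 14.2 ft/s.

V₁ = 14.2 ft/s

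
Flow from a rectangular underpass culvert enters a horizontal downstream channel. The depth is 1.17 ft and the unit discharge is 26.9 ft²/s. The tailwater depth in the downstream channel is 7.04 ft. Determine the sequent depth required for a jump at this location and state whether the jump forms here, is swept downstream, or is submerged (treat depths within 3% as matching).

y₂ = 5.64 ft; the jump is submerged

V₁ = q/y₁ = 26.9/1.17 = 23.0 ft/s. Fr₁ = V₁/√(g·y₁) = 23.0/√(32.2×1.17) = 3.75.
By Bélanger, y₂/y₁ = ½[√(1 + 8Fr₁²) − 1] = ½[√113.2 − 1] = 4.82.
y₂ = 4.82 × 1.17 = 5.64 ft.
Tailwater y_tw = 7.04 ft: y_tw > y₂, so the jump is submerged.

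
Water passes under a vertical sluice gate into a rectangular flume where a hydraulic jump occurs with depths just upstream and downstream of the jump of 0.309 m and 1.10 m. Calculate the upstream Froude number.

Fr₁ = 2.85

For a rectangular channel the momentum equation gives q² = ½·g·y₁·y₂·(y₁ + y₂) = ½×9.81×0.309×1.10×1.41 = 2.35.
q = √2.35 = 1.53 m²/s.
V₁ = q/y₁ = 4.96 m/s; Fr₁ = V₁/√(g·y₁) = 2.85.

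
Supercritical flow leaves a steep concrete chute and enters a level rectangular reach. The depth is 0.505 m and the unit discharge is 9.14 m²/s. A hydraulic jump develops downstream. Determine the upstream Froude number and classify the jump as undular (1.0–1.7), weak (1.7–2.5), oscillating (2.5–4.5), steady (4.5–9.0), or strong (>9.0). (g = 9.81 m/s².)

V₁ = q/y₁ = 9.14/0.505 = 18.1 m/s. Fr₁ = V₁/√(g·y₁) = 18.1/√(9.81×0.505) = 8.13.
Fr₁ = 8.13 lies in the steady range.

Fr₁ = 8.13; steady jump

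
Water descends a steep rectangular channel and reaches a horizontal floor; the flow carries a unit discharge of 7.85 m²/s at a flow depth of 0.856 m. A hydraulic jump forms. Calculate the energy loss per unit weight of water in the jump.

ΔE = 1.45 m

V₁ = q/y₁ = 7.85/0.856 = 9.17 m/s. Fr₁ = V₁/√(g·y₁) = 9.17/√(9.81×0.856) = 3.16.
Sequent-depth ratio: y₂/y₁ = ½[√(1 + 8Fr₁²) − 1] = ½[√81.12 − 1] = 4.00.
y₂ = 4.00 × 0.856 = 3.43 m.
V₂ = q/y₂ = 7.85/3.43 = 2.29 m/s. E₁ = y₁ + V₁²/2g = 5.14 m; E₂ = y₂ + V₂²/2g = 3.69 m. ΔE = E₁ − E₂ = 1.45 m.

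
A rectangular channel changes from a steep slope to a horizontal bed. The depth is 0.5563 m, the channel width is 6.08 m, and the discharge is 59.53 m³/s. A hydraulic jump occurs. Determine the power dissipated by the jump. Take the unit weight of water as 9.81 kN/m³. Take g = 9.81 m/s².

q = Q/b = 59.53/6.08 = 9.791 m²/s; V₁ = q/y₁ = 17.60 m/s. Fr₁ = V₁/√(g·y₁) = 7.534.
By Bélanger, y₂/y₁ = ½[√(1 + 8Fr₁²) − 1] = ½[√455.11 − 1] = 10.17.
y₂ = 10.17 × 0.5563 = 5.656 m.
V₂ = q/y₂ = 9.791/5.656 = 1.731 m/s. E₁ = y₁ + V₁²/2g = 16.35 m; E₂ = y₂ + V₂²/2g = 5.808 m. ΔE = E₁ − E₂ = 10.54 m.
P = γ·Q·ΔE = 9.81 × 59.53 × 10.54 = 6153 kW.

P = 6153 kW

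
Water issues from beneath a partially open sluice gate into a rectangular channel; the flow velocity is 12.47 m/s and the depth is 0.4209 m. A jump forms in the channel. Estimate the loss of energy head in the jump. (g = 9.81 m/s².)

Fr₁ = V₁/√(g·y₁) = 12.47/√(9.81×0.4209) = 6.137.
By Bélanger, y₂/y₁ = ½[√(1 + 8Fr₁²) − 1] = ½[√302.28 − 1] = 8.193.
y₂ = 8.193 × 0.4209 = 3.448 m.
q = V₁·y₁ = 12.47 × 0.4209 = 5.249 m²/s. V₂ = q/y₂ = 5.249/3.448 = 1.522 m/s. E₁ = y₁ + V₁²/2g = 8.347 m; E₂ = y₂ + V₂²/2g = 3.567 m. ΔE = E₁ − E₂ = 4.780 m.

ΔE = 4.780 m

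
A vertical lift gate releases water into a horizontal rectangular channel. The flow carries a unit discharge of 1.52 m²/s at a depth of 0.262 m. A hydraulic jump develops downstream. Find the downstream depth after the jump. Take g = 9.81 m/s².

y₂ = 1.22 m

V₁ = q/y₁ = 1.52/0.262 = 5.80 m/s. Fr₁ = V₁/√(g·y₁) = 5.80/√(9.81×0.262) = 3.62.
By Bélanger, y₂/y₁ = ½[√(1 + 8Fr₁²) − 1] = ½[√105.8 − 1] = 4.64.
y₂ = 4.64 × 0.262 = 1.22 m.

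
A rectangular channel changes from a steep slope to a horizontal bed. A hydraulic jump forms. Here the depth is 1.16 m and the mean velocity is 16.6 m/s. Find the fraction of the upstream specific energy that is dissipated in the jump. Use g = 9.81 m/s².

ΔE/E₁ = 0.484 (48.4%)

Fr₁ = V₁/√(g·y₁) = 16.6/√(9.81×1.16) = 4.92.
Bélanger equation: y₂/y₁ = ½[√(1 + 8Fr₁²) − 1] = ½[√194.7 − 1] = 6.48.
y₂ = 6.48 × 1.16 = 7.51 m.
E₁ = y₁ + V₁²/2g = 15.2 m. ΔE = (y₂ − y₁)³/(4y₁y₂) = 7.36 m. ΔE/E₁ = 7.36/15.2 = 0.484.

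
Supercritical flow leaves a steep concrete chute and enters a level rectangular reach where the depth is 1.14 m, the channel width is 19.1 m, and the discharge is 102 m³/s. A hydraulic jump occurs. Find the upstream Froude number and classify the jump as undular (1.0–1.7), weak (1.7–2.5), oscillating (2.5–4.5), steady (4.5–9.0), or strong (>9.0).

q = Q/b = 102/19.1 = 5.34 m²/s; V₁ = q/y₁ = 4.68 m/s. Fr₁ = V₁/√(g·y₁) = 1.40.
Fr₁ = 1.40 lies in the undular range.

Fr₁ = 1.40; undular jump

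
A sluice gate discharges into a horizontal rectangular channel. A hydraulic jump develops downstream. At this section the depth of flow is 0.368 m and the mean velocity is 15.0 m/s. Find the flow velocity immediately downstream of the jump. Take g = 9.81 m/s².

Fr₁ = V₁/√(g·y₁) = 15.0/√(9.81×0.368) = 7.89.
From the momentum equation for a rectangular channel, y₂/y₁ = ½[√(1 + 8Fr₁²) − 1] = ½[√499.6 − 1] = 10.7.
y₂ = 10.7 × 0.368 = 3.93 m.
q = V₁·y₁ = 15.0 × 0.368 = 5.52 m²/s.
V₂ = q/y₂ = 5.52/3.93 = 1.41 m/s.

V₂ = 1.41 m/s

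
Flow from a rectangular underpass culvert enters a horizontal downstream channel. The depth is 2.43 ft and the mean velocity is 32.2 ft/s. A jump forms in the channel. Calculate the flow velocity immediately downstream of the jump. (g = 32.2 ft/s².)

V₂ = 6.89 ft/s

Fr₁ = V₁/√(g·y₁) = 32.2/√(32.2×2.43) = 3.64.
Sequent-depth ratio: y₂/y₁ = ½[√(1 + 8Fr₁²) − 1] = ½[√107.0 − 1] = 4.67.
y₂ = 4.67 × 2.43 = 11.4 ft.
q = V₁·y₁ = 32.2 × 2.43 = 78.2 ft²/s.
V₂ = q/y₂ = 78.2/11.4 = 6.89 ft/s.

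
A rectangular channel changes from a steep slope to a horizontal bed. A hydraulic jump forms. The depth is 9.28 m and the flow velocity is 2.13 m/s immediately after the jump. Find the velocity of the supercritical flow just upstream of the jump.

V₁ = 23.3 m/s

Fr₂ = V₂/√(g·y₂) = 2.13/√(9.81×9.28) = 0.223.
Applying the sequent-depth relation in reverse, y₁/y₂ = ½[√(1 + 8Fr₂²) − 1] = ½[√1.399 − 1] = 0.0913.
y₁ = 0.0913 × 9.28 = 0.848 m.
V₁ = q/y₁ = 19.8/0.848 = 23.3 m/s.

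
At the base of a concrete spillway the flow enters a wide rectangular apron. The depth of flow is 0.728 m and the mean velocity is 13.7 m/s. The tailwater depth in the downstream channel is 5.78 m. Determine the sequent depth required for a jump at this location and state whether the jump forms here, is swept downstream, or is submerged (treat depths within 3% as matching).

Fr₁ = V₁/√(g·y₁) = 13.7/√(9.81×0.728) = 5.13.
From the momentum equation for a rectangular channel, y₂/y₁ = ½[√(1 + 8Fr₁²) − 1] = ½[√211.2 − 1] = 6.77.
y₂ = 6.77 × 0.728 = 4.93 m.
Tailwater y_tw = 5.78 m: y_tw > y₂, so the jump is submerged.

y₂ = 4.93 m; the jump is submerged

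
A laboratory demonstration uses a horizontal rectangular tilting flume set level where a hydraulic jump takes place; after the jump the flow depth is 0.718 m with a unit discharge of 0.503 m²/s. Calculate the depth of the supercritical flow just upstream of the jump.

y₁ = 0.0890 m

V₂ = q/y₂ = 0.503/0.718 = 0.701 m/s; Fr₂ = V₂/√(g·y₂) = 0.264.
Since the conjugate-depth ratio holds either way, y₁/y₂ = ½[√(1 + 8Fr₂²) − 1] = ½[√1.557 − 1] = 0.124.
y₁ = 0.124 × 0.718 = 0.0890 m.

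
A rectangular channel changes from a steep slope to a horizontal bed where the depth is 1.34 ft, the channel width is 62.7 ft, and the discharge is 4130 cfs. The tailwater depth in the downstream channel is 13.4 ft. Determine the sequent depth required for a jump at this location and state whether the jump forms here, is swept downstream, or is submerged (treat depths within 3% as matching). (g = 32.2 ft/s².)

q = Q/b = 4130/62.7 = 65.9 ft²/s; V₁ = q/y₁ = 49.2 ft/s. Fr₁ = V₁/√(g·y₁) = 7.48.
By Bélanger, y₂/y₁ = ½[√(1 + 8Fr₁²) − 1] = ½[√449.0 − 1] = 10.1.
y₂ = 10.1 × 1.34 = 13.5 ft.
Tailwater y_tw = 13.4 ft: y_tw ≈ y₂, so the jump forms here.

y₂ = 13.5 ft; the jump forms here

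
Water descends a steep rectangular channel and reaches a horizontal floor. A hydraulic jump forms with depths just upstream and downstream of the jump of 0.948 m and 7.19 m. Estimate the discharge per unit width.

q = 16.5 m²/s

For a rectangular channel the momentum equation gives q² = ½·g·y₁·y₂·(y₁ + y₂) = ½×9.81×0.948×7.19×8.14 = 272.
q = √272 = 16.5 m²/s.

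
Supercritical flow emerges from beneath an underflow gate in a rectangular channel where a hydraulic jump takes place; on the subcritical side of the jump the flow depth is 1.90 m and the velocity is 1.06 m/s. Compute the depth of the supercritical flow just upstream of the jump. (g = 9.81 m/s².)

y₁ = 0.207 m

Fr₂ = V₂/√(g·y₂) = 1.06/√(9.81×1.90) = 0.246.
Applying the sequent-depth relation in reverse, y₁/y₂ = ½[√(1 + 8Fr₂²) − 1] = ½[√1.482 − 1] = 0.109.
y₁ = 0.109 × 1.90 = 0.207 m.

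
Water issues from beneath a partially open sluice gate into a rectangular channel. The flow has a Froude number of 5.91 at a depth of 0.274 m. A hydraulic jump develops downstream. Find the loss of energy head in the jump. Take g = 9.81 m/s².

ΔE = 2.82 m

Fr₁ = 5.91 (given).
Bélanger equation: y₂/y₁ = ½[√(1 + 8Fr₁²) − 1] = ½[√280.4 − 1] = 7.87.
y₂ = 7.87 × 0.274 = 2.16 m.
V₁ = Fr₁·√(g·y₁) = 5.91×√(9.81×0.274) = 9.69 m/s; q = V₁·y₁ = 2.65 m²/s. V₂ = q/y₂ = 2.65/2.16 = 1.23 m/s. E₁ = y₁ + V₁²/2g = 5.06 m; E₂ = y₂ + V₂²/2g = 2.23 m. ΔE = E₁ − E₂ = 2.82 m.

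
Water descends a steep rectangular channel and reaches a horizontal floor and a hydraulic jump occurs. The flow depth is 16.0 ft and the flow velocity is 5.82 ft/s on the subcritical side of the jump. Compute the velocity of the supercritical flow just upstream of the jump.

Fr₂ = V₂/√(g·y₂) = 5.82/√(32.2×16.0) = 0.256.
Since the conjugate-depth ratio holds either way, y₁/y₂ = ½[√(1 + 8Fr₂²) − 1] = ½[√1.526 − 1] = 0.118.
y₁ = 0.118 × 16.0 = 1.88 ft.
V₁ = q/y₁ = 93.1/1.88 = 49.5 ft/s.

V₁ = 49.5 ft/s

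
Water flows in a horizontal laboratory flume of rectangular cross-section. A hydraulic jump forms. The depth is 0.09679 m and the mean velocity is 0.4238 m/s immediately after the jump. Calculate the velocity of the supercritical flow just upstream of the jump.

V₁ = 1.448 m/s

Fr₂ = V₂/√(g·y₂) = 0.4238/√(9.81×0.09679) = 0.4349.
From the momentum equation (using Fr₂), y₁/y₂ = ½[√(1 + 8Fr₂²) − 1] = ½[√2.5133 − 1] = 0.2927.
y₁ = 0.2927 × 0.09679 = 0.02833 m.
V₁ = q/y₁ = 0.04102/0.02833 = 1.448 m/s.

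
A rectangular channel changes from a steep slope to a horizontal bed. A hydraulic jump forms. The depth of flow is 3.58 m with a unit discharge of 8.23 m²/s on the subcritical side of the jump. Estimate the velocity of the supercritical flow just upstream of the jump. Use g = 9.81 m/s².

V₁ = 9.49 m/s

V₂ = q/y₂ = 8.23/3.58 = 2.30 m/s; Fr₂ = V₂/√(g·y₂) = 0.388.
From the momentum equation (using Fr₂), y₁/y₂ = ½[√(1 + 8Fr₂²) − 1] = ½[√2.204 − 1] = 0.242.
y₁ = 0.242 × 3.58 = 0.867 m.
V₁ = q/y₁ = 8.23/0.867 = 9.49 m/s.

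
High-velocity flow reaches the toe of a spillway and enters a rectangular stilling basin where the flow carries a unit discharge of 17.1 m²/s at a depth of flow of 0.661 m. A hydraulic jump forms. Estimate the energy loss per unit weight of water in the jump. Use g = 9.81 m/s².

V₁ = q/y₁ = 17.1/0.661 = 25.9 m/s. Fr₁ = V₁/√(g·y₁) = 25.9/√(9.81×0.661) = 10.2.
Bélanger equation: y₂/y₁ = ½[√(1 + 8Fr₁²) − 1] = ½[√826.7 − 1] = 13.9.
y₂ = 13.9 × 0.661 = 9.17 m.
V₂ = q/y₂ = 17.1/9.17 = 1.86 m/s. E₁ = y₁ + V₁²/2g = 34.8 m; E₂ = y₂ + V₂²/2g = 9.35 m. ΔE = E₁ − E₂ = 25.4 m.

ΔE = 25.4 m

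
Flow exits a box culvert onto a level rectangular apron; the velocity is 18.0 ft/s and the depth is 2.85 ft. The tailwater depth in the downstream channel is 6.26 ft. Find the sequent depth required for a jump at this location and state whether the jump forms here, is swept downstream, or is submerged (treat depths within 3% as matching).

y₂ = 6.28 ft; the jump forms here

Fr₁ = V₁/√(g·y₁) = 18.0/√(32.2×2.85) = 1.88.
By Bélanger, y₂/y₁ = ½[√(1 + 8Fr₁²) − 1] = ½[√29.24 − 1] = 2.20.
y₂ = 2.20 × 2.85 = 6.28 ft.
Tailwater y_tw = 6.26 ft: y_tw ≈ y₂, so the jump forms here.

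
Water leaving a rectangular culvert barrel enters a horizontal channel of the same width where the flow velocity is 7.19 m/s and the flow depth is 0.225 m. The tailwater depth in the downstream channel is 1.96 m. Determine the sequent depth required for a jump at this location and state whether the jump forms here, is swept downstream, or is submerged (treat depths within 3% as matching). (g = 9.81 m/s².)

Fr₁ = V₁/√(g·y₁) = 7.19/√(9.81×0.225) = 4.84.
Sequent-depth ratio: y₂/y₁ = ½[√(1 + 8Fr₁²) − 1] = ½[√188.4 − 1] = 6.36.
y₂ = 6.36 × 0.225 = 1.43 m.
Tailwater y_tw = 1.96 m: y_tw > y₂, so the jump is submerged.

y₂ = 1.43 m; the jump is submerged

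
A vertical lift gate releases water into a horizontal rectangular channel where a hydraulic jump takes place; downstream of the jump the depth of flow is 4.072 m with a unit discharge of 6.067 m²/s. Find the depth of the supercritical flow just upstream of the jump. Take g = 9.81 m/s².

V₂ = q/y₂ = 6.067/4.072 = 1.490 m/s; Fr₂ = V₂/√(g·y₂) = 0.2357.
Since the conjugate-depth ratio holds either way, y₁/y₂ = ½[√(1 + 8Fr₂²) − 1] = ½[√1.4446 − 1] = 0.1010.
y₁ = 0.1010 × 4.072 = 0.4111 m.

y₁ = 0.4111 m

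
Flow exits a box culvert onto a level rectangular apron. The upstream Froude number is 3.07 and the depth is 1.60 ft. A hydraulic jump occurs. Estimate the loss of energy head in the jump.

Fr₁ = 3.07 (given).
Sequent-depth ratio: y₂/y₁ = ½[√(1 + 8Fr₁²) − 1] = ½[√76.40 − 1] = 3.87.
y₂ = 3.87 × 1.60 = 6.19 ft.
V₁ = Fr₁·√(g·y₁) = 3.07×√(32.2×1.60) = 22.0 ft/s; q = V₁·y₁ = 35.3 ft²/s. V₂ = q/y₂ = 35.3/6.19 = 5.69 ft/s. E₁ = y₁ + V₁²/2g = 9.14 ft; E₂ = y₂ + V₂²/2g = 6.70 ft. ΔE = E₁ − E₂ = 2.44 ft.

ΔE = 2.44 ft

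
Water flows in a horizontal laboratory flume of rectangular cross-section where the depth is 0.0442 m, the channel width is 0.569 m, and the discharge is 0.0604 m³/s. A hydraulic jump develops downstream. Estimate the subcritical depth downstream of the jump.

y₂ = 0.207 m

q = Q/b = 0.0604/0.569 = 0.106 m²/s; V₁ = q/y₁ = 2.40 m/s. Fr₁ = V₁/√(g·y₁) = 3.65.
Conjugate-depth relation: y₂/y₁ = ½[√(1 + 8Fr₁²) − 1] = ½[√107.4 − 1] = 4.68.
y₂ = 4.68 × 0.0442 = 0.207 m.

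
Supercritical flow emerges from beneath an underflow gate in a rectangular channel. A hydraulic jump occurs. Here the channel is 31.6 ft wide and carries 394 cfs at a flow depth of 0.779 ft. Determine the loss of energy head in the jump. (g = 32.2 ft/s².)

q = Q/b = 394/31.6 = 12.5 ft²/s; V₁ = q/y₁ = 16.0 ft/s. Fr₁ = V₁/√(g·y₁) = 3.20.
Conjugate-depth relation: y₂/y₁ = ½[√(1 + 8Fr₁²) − 1] = ½[√82.70 − 1] = 4.05.
y₂ = 4.05 × 0.779 = 3.15 ft.
V₂ = q/y₂ = 12.5/3.15 = 3.95 ft/s. E₁ = y₁ + V₁²/2g = 4.76 ft; E₂ = y₂ + V₂²/2g = 3.40 ft. ΔE = E₁ − E₂ = 1.36 ft.

ΔE = 1.36 ft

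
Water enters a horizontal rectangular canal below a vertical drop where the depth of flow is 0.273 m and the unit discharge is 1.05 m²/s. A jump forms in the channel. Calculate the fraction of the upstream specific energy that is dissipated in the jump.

V₁ = q/y₁ = 1.05/0.273 = 3.85 m/s. Fr₁ = V₁/√(g·y₁) = 3.85/√(9.81×0.273) = 2.35.
By Bélanger, y₂/y₁ = ½[√(1 + 8Fr₁²) − 1] = ½[√45.19 − 1] = 2.86.
y₂ = 2.86 × 0.273 = 0.781 m.
E₁ = y₁ + V₁²/2g = 1.03 m. ΔE = (y₂ − y₁)³/(4y₁y₂) = 0.154 m. ΔE/E₁ = 0.154/1.03 = 0.150.

ΔE/E₁ = 0.150 (15.0%)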